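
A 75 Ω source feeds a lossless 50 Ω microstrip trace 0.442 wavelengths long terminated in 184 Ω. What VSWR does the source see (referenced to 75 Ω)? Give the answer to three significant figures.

VSWR ≈ 2.87

βl = 2π × 0.442 = 159°
tan(βl) = -0.381
Z_in = Z_0·(Z_L + jZ_0·tanβl)/(Z_0 + jZ_L·tanβl) = 71 + j80.5 Ω
Γ_s = (Z_in − Z_s)/(Z_in + Z_s) = (-4.05 + j80.5)/(146 + j80.5), |Γ_s| = 0.484
VSWR = (1 + |Γ_s|)/(1 − |Γ_s|)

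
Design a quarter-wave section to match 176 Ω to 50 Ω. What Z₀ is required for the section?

Z_qwt = √(Z_0·R_L) = √(50 × 176) = √8800

Z_qwt ≈ 93.8 Ω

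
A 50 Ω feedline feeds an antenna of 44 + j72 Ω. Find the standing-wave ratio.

Γ = (Z_L − Z_0)/(Z_L + Z_0) = (-6 + j72)/(94 + j72)
|Γ| = 72.2/118 = 0.61
VSWR = (1 + |Γ|)/(1 − |Γ|) = 1.61/0.39

VSWR ≈ 4.13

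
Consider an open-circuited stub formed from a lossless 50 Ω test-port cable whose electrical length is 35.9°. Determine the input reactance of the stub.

tan(βl) = 0.724
For an open-circuited stub, Z_in = −jZ_0·cot(βl) = −jZ_0/tan(βl)

X_in ≈ -69.1 Ω (capacitive)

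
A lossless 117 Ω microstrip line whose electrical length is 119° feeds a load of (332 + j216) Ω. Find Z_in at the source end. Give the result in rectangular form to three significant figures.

tan(βl) = tan(119°) = -1.8
Z_in = Z_0·(Z_L + jZ_0·tanβl)/(Z_0 + jZ_L·tanβl)
     = 117·(332 + j4.93)/(507 − j599)

Z_in ≈ 31.4 + j38.3 Ω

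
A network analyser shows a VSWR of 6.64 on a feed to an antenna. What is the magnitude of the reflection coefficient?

|Γ| = (S − 1)/(S + 1) = (6.64 − 1)/(6.64 + 1) = 5.64/7.64

|Γ| ≈ 0.738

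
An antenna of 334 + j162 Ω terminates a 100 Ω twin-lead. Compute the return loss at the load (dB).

RL ≈ 4.23 dB

Γ = (234 + j162)/(434 + j162), |Γ| = 0.614
RL = −20·log₁₀|Γ| = −20·log₁₀(0.614)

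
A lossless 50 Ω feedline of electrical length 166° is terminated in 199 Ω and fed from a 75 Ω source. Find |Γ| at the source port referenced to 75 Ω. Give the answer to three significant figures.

tan(βl) = -0.249
Z_in = Z_0·(Z_L + jZ_0·tanβl)/(Z_0 + jZ_L·tanβl) = 106 + j93.2 Ω
Γ_s = (Z_in − Z_s)/(Z_in + Z_s) = (31.5 + j93.2)/(181 + j93.2), |Γ_s| = 0.482

|Γ| ≈ 0.482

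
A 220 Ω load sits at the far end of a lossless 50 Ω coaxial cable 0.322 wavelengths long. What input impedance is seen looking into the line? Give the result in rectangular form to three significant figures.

βl = 2π × 0.322 = 116°
tan(βl) = tan(116°) = -2.06
Z_in = Z_0·(Z_L + jZ_0·tanβl)/(Z_0 + jZ_L·tanβl)
     = 50·(220 − j103)/(50 − j453)

Z_in ≈ 13.9 + j22.8 Ω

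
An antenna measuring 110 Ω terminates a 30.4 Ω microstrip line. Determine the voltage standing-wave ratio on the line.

VSWR ≈ 3.62

Γ = (110 − 30.4)/(110 + 30.4) = 0.567
VSWR = (1 + 0.567)/(1 − 0.567)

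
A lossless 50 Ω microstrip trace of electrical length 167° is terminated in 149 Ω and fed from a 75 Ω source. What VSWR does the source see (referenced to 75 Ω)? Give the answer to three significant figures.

tan(βl) = -0.231
Z_in = Z_0·(Z_L + jZ_0·tanβl)/(Z_0 + jZ_L·tanβl) = 107 + j61.7 Ω
Γ_s = (Z_in − Z_s)/(Z_in + Z_s) = (31.5 + j61.7)/(182 + j61.7), |Γ_s| = 0.362
VSWR = (1 + |Γ_s|)/(1 − |Γ_s|)

VSWR ≈ 2.13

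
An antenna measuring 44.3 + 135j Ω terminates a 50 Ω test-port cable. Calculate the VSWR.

VSWR ≈ 10.1

Γ = (Z_L − Z_0)/(Z_L + Z_0) = (-5.7 + j135)/(94.3 + j135)
|Γ| = 135/165 = 0.821
VSWR = (1 + |Γ|)/(1 − |Γ|) = 1.82/0.179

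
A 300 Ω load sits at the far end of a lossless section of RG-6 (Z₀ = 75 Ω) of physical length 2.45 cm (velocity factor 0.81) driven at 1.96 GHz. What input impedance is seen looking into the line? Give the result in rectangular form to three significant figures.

λ = v/f = 0.81·c / 1.96 GHz = 0.124 m
βl = 2π·l/λ = 2π × 0.198 = 71.1°
tan(βl) = tan(71.1°) = 2.93
Z_in = Z_0·(Z_L + jZ_0·tanβl)/(Z_0 + jZ_L·tanβl)
     = 75·(300 + j220)/(75 + j878)

Z_in ≈ 20.8 − j23.8 Ω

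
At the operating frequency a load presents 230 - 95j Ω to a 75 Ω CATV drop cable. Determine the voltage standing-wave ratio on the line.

VSWR ≈ 3.64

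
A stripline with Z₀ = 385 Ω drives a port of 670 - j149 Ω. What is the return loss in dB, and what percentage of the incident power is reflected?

RL ≈ 10.4 dB; 9.11% of incident power reflected

Γ = (285 − j149)/(1055 − j149), |Γ| = 0.302
RL = −20·log₁₀(0.302) = 10.4 dB
P_refl/P_inc = |Γ|² = 0.0911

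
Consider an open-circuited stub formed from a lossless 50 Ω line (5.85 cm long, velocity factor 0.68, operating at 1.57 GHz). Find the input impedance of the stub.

Z_in ≈ +j155 Ω

λ = v/f = 0.68·c / 1.57 GHz = 0.13 m
βl = 2π·l/λ = 2π × 0.45 = 162°
tan(βl) = -0.323
For an open-circuited stub, Z_in = −jZ_0·cot(βl) = −jZ_0/tan(βl)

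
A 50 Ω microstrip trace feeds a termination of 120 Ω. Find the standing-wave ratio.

For a purely resistive load, VSWR = R_L/Z_0 or Z_0/R_L (whichever > 1) = 120/50

VSWR ≈ 2.4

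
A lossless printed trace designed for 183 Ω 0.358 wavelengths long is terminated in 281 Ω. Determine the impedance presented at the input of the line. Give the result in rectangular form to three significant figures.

Z_in ≈ 154 + j66.6 Ω

βl = 2π × 0.358 = 129°
tan(βl) = tan(129°) = -1.24
Z_in = Z_0·(Z_L + jZ_0·tanβl)/(Z_0 + jZ_L·tanβl)
     = 183·(281 − j227)/(183 − j348)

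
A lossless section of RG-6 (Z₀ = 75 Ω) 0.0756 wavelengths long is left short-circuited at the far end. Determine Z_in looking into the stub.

βl = 2π × 0.0756 = 27.2°
tan(βl) = 0.514
For a short-circuited stub, Z_in = jZ_0·tan(βl)

Z_in ≈ +j38.6 Ω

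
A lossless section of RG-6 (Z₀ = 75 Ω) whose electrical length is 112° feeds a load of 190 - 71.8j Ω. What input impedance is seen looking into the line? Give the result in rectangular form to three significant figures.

tan(βl) = tan(112°) = -2.48
Z_in = Z_0·(Z_L + jZ_0·tanβl)/(Z_0 + jZ_L·tanβl)
     = 75·(190 − j257)/(-103 − j470)

Z_in ≈ 32.9 + j37.5 Ω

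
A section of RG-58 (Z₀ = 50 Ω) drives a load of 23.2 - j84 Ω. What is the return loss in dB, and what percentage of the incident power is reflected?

RL ≈ 2.03 dB; 62.6% of incident power reflected

Γ = (-26.8 − j84)/(73.2 − j84), |Γ| = 0.791
RL = −20·log₁₀(0.791) = 2.03 dB
P_refl/P_inc = |Γ|² = 0.626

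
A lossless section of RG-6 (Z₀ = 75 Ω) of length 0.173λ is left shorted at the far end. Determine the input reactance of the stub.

βl = 2π × 0.173 = 62.3°
tan(βl) = 1.9
For a shorted stub, Z_in = jZ_0·tan(βl)

X_in ≈ 143 Ω (inductive)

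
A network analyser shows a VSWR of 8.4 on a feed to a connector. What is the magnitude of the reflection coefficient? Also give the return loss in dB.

|Γ| = (S − 1)/(S + 1) = (8.4 − 1)/(8.4 + 1) = 7.4/9.4
RL = −20·log₁₀|Γ| = −20·log₁₀(0.787)

|Γ| ≈ 0.787; return loss ≈ 2.08 dB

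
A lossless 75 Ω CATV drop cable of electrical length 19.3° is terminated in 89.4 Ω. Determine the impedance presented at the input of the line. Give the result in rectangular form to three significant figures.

Z_in ≈ 85.5 − j9.41 Ω

tan(βl) = tan(19.3°) = 0.35
Z_in = Z_0·(Z_L + jZ_0·tanβl)/(Z_0 + jZ_L·tanβl)
     = 75·(89.4 + j26.3)/(75 + j31.3)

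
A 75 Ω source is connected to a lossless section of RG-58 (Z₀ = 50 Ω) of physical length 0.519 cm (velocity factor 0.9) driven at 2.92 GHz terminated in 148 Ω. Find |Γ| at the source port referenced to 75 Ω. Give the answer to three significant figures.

λ = v/f = 0.9·c / 2.92 GHz = 0.0925 m
βl = 2π·l/λ = 2π × 0.0561 = 20.2°
tan(βl) = 0.368
Z_in = Z_0·(Z_L + jZ_0·tanβl)/(Z_0 + jZ_L·tanβl) = 76.8 − j65.3 Ω
Γ_s = (Z_in − Z_s)/(Z_in + Z_s) = (1.84 − j65.3)/(152 − j65.3), |Γ_s| = 0.395

|Γ| ≈ 0.395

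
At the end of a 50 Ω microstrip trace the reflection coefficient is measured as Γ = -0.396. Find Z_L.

Z_L ≈ 21.6 Ω

Z_L = Z_0·(1 + Γ)/(1 − Γ) = 50·(0.604)/(1.4)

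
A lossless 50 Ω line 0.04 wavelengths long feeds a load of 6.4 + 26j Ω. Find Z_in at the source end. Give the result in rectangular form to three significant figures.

βl = 2π × 0.04 = 14.4°
tan(βl) = tan(14.4°) = 0.257
Z_in = Z_0·(Z_L + jZ_0·tanβl)/(Z_0 + jZ_L·tanβl)
     = 50·(6.4 + j38.8)/(43.3 + j1.64)

Z_in ≈ 9.07 + j44.5 Ω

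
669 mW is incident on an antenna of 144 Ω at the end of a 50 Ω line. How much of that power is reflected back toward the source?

P_reflected ≈ 157 mW

Γ = (144 − 50)/(144 + 50) = 0.485
|Γ|² = 0.235
P_refl = |Γ|²·P_inc = 157 mW, P_del = (1 − |Γ|²)·P_inc = 512 mW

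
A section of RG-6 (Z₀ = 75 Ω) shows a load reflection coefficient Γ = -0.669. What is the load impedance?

Z_L = Z_0·(1 + Γ)/(1 − Γ) = 75·(0.331)/(1.67)

Z_L ≈ 14.9 Ω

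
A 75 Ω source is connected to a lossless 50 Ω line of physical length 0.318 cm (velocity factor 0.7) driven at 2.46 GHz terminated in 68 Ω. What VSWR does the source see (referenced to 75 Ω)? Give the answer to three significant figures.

VSWR ≈ 1.21

λ = v/f = 0.7·c / 2.46 GHz = 0.0854 m
βl = 2π·l/λ = 2π × 0.0373 = 13.4°
tan(βl) = 0.238
Z_in = Z_0·(Z_L + jZ_0·tanβl)/(Z_0 + jZ_L·tanβl) = 65 − j9.16 Ω
Γ_s = (Z_in − Z_s)/(Z_in + Z_s) = (-9.97 − j9.16)/(140 − j9.16), |Γ_s| = 0.0965
VSWR = (1 + |Γ_s|)/(1 − |Γ_s|)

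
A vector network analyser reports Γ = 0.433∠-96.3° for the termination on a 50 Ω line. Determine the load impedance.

Z_L ≈ 31.7 − j33.6 Ω

Z_L = Z_0·(1 + Γ)/(1 − Γ) = 50·(0.952 − j0.43)/(1.05 + j0.43)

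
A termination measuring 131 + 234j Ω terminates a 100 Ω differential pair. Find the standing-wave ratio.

VSWR ≈ 6.09

Γ = (Z_L − Z_0)/(Z_L + Z_0) = (31 + j234)/(231 + j234)
|Γ| = 236/329 = 0.718
VSWR = (1 + |Γ|)/(1 − |Γ|) = 1.72/0.282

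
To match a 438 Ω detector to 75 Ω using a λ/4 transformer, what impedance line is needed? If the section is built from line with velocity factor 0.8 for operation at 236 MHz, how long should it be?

Z_qwt ≈ 181 Ω; length ≈ 25.4 cm

Z_qwt = √(Z_0·R_L) = √(75 × 438) = √32850
λ = 0.8·c/f = 1.02 m, so l = λ/4 = 0.254 m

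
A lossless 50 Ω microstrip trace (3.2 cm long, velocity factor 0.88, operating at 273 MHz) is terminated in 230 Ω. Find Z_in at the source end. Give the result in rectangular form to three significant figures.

λ = v/f = 0.88·c / 273 MHz = 0.967 m
βl = 2π·l/λ = 2π × 0.0331 = 11.9°
tan(βl) = tan(11.9°) = 0.211
Z_in = Z_0·(Z_L + jZ_0·tanβl)/(Z_0 + jZ_L·tanβl)
     = 50·(230 + j10.5)/(50 + j48.5)

Z_in ≈ 124 − j110 Ω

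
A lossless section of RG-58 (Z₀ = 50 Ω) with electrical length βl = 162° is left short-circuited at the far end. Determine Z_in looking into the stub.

tan(βl) = -0.325
For a short-circuited stub, Z_in = jZ_0·tan(βl)

Z_in ≈ −j16.2 Ω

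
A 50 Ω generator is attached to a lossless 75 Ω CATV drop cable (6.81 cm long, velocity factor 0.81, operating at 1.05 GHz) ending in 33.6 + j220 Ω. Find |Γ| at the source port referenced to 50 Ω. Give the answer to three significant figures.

|Γ| ≈ 0.872

λ = v/f = 0.81·c / 1.05 GHz = 0.231 m
βl = 2π·l/λ = 2π × 0.294 = 106°
tan(βl) = -3.5
Z_in = Z_0·(Z_L + jZ_0·tanβl)/(Z_0 + jZ_L·tanβl) = 3.44 − j3.31 Ω
Γ_s = (Z_in − Z_s)/(Z_in + Z_s) = (-46.6 − j3.31)/(53.4 − j3.31), |Γ_s| = 0.872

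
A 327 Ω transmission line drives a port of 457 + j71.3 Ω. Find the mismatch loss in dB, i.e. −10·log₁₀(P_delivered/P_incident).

Γ = (130 + j71.3)/(784 + j71.3), |Γ| = 0.188
|Γ|² = 0.0355, so P_del/P_inc = 1 − |Γ|² = 0.965
ML = −10·log₁₀(1 − |Γ|²)

mismatch loss ≈ 0.157 dB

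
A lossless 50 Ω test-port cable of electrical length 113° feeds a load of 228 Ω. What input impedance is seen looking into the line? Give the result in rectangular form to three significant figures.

Z_in ≈ 12.8 + j20 Ω

tan(βl) = tan(113°) = -2.36
Z_in = Z_0·(Z_L + jZ_0·tanβl)/(Z_0 + jZ_L·tanβl)
     = 50·(228 − j118)/(50 − j537)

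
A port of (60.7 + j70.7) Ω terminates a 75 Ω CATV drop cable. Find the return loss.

RL ≈ 6.53 dB

Γ = (-14.3 + j70.7)/(135.7 + j70.7), |Γ| = 0.471
RL = −20·log₁₀|Γ| = −20·log₁₀(0.471)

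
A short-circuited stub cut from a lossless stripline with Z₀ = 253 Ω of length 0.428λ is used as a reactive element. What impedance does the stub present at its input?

βl = 2π × 0.428 = 154°
tan(βl) = -0.486
For a short-circuited stub, Z_in = jZ_0·tan(βl)

Z_in ≈ −j123 Ω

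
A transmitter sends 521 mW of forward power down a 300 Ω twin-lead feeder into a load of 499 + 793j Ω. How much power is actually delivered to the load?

P_delivered ≈ 246 mW

|Γ| = |(199 + j793)/(799 + j793)| = 0.726
|Γ|² = 0.527
P_refl = |Γ|²·P_inc = 275 mW, P_del = (1 − |Γ|²)·P_inc = 246 mW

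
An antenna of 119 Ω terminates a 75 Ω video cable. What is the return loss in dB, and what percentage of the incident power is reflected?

Γ = (119 − 75)/(119 + 75) = 0.227
RL = −20·log₁₀(0.227) = 12.9 dB
P_refl/P_inc = |Γ|² = 0.0514

RL ≈ 12.9 dB; 5.14% of incident power reflected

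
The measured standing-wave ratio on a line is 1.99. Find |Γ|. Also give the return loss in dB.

|Γ| ≈ 0.331; return loss ≈ 9.6 dB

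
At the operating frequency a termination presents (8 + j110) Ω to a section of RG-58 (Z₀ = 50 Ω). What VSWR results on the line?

Γ = (Z_L − Z_0)/(Z_L + Z_0) = (-42 + j110)/(58 + j110)
|Γ| = 118/124 = 0.947
VSWR = (1 + |Γ|)/(1 − |Γ|) = 1.95/0.0531

VSWR ≈ 36.6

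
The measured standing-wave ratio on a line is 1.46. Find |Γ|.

|Γ| ≈ 0.187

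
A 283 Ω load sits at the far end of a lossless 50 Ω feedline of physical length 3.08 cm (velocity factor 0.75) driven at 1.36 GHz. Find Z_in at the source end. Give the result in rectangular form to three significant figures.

λ = v/f = 0.75·c / 1.36 GHz = 0.165 m
βl = 2π·l/λ = 2π × 0.186 = 67°
tan(βl) = tan(67°) = 2.36
Z_in = Z_0·(Z_L + jZ_0·tanβl)/(Z_0 + jZ_L·tanβl)
     = 50·(283 + j118)/(50 + j667)

Z_in ≈ 10.4 − j20.4 Ω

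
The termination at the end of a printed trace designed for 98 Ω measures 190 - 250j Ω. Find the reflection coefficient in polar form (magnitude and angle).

Γ = (Z_L − Z_0)/(Z_L + Z_0) = (92 − j250)/(288 − j250)
|Γ| = 266/381 = 0.699

Γ ≈ 0.699 ∠ -28.8°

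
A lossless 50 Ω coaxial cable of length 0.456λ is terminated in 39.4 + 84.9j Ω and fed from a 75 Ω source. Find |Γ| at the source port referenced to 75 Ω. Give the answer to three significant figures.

|Γ| ≈ 0.707

βl = 2π × 0.456 = 164°
tan(βl) = -0.284
Z_in = Z_0·(Z_L + jZ_0·tanβl)/(Z_0 + jZ_L·tanβl) = 19 + j50.6 Ω
Γ_s = (Z_in − Z_s)/(Z_in + Z_s) = (-56 + j50.6)/(94 + j50.6), |Γ_s| = 0.707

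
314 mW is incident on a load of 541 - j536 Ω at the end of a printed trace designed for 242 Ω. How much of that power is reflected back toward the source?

|Γ| = |(299 − j536)/(783 − j536)| = 0.647
|Γ|² = 0.418
P_refl = |Γ|²·P_inc = 131 mW, P_del = (1 − |Γ|²)·P_inc = 183 mW

P_reflected ≈ 131 mW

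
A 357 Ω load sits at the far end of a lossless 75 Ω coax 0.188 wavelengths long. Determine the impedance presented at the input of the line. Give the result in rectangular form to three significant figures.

βl = 2π × 0.188 = 67.7°
tan(βl) = tan(67.7°) = 2.44
Z_in = Z_0·(Z_L + jZ_0·tanβl)/(Z_0 + jZ_L·tanβl)
     = 75·(357 + j183)/(75 + j870)

Z_in ≈ 18.3 − j29.2 Ω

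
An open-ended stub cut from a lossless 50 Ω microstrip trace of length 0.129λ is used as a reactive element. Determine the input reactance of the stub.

X_in ≈ -47.5 Ω (capacitive)

βl = 2π × 0.129 = 46.4°
tan(βl) = 1.05
For an open-ended stub, Z_in = −jZ_0·cot(βl) = −jZ_0/tan(βl)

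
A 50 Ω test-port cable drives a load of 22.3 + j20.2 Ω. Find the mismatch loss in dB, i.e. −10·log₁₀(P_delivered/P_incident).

mismatch loss ≈ 1.02 dB

Γ = (-27.7 + j20.2)/(72.3 + j20.2), |Γ| = 0.457
|Γ|² = 0.209, so P_del/P_inc = 1 − |Γ|² = 0.791
ML = −10·log₁₀(1 − |Γ|²)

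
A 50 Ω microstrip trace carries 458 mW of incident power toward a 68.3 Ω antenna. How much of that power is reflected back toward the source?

P_reflected ≈ 11 mW

Γ = (68.3 − 50)/(68.3 + 50) = 0.155
|Γ|² = 0.0239
P_refl = |Γ|²·P_inc = 11 mW, P_del = (1 − |Γ|²)·P_inc = 447 mW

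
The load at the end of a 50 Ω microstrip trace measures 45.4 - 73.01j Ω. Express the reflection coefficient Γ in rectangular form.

Γ ≈ 0.339 − j0.506

Γ = (Z_L − Z_0)/(Z_L + Z_0) = (-4.6 − j73.01)/(95.4 − j73.01)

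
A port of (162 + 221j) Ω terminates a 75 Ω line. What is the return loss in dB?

Γ = (87 + j221)/(237 + j221), |Γ| = 0.733
RL = −20·log₁₀|Γ| = −20·log₁₀(0.733)

RL ≈ 2.7 dB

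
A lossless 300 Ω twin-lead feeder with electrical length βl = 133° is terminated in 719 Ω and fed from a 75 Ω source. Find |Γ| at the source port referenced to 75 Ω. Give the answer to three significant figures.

tan(βl) = -1.07
Z_in = Z_0·(Z_L + jZ_0·tanβl)/(Z_0 + jZ_L·tanβl) = 203 + j201 Ω
Γ_s = (Z_in − Z_s)/(Z_in + Z_s) = (128 + j201)/(278 + j201), |Γ_s| = 0.694

|Γ| ≈ 0.694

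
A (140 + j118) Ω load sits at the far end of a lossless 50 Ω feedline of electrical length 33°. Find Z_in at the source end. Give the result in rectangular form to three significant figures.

tan(βl) = tan(33°) = 0.649
Z_in = Z_0·(Z_L + jZ_0·tanβl)/(Z_0 + jZ_L·tanβl)
     = 50·(140 + j150)/(-26.6 + j90.9)

Z_in ≈ 55.4 − j93.2 Ω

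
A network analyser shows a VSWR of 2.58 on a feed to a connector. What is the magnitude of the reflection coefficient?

|Γ| ≈ 0.441

|Γ| = (S − 1)/(S + 1) = (2.58 − 1)/(2.58 + 1) = 1.58/3.58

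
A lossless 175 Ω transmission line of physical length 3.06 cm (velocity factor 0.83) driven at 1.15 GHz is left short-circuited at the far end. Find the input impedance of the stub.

Z_in ≈ +j215 Ω

λ = v/f = 0.83·c / 1.15 GHz = 0.217 m
βl = 2π·l/λ = 2π × 0.141 = 50.9°
tan(βl) = 1.23
For a short-circuited stub, Z_in = jZ_0·tan(βl)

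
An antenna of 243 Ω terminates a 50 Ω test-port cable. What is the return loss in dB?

Γ = (243 − 50)/(243 + 50) = 0.659
RL = −20·log₁₀|Γ| = −20·log₁₀(0.659)

RL ≈ 3.63 dB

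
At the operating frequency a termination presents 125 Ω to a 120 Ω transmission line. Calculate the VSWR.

VSWR ≈ 1.04

For a purely resistive load, VSWR = R_L/Z_0 or Z_0/R_L (whichever > 1) = 125/120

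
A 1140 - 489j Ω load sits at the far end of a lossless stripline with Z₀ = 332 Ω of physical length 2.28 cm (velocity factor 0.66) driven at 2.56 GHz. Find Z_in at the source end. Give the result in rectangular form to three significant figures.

λ = v/f = 0.66·c / 2.56 GHz = 0.0773 m
βl = 2π·l/λ = 2π × 0.295 = 106°
tan(βl) = tan(106°) = -3.46
Z_in = Z_0·(Z_L + jZ_0·tanβl)/(Z_0 + jZ_L·tanβl)
     = 332·(1140 − j1640)/(-1360 − j3940)

Z_in ≈ 93.6 + j128 Ω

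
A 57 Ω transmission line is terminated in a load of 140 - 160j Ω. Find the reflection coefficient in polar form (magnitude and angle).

Γ ≈ 0.71 ∠ -23.5°

Γ = (Z_L − Z_0)/(Z_L + Z_0) = (83 − j160)/(197 − j160)
|Γ| = 180/254 = 0.71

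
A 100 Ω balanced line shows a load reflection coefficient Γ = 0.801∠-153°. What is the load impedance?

Z_L = Z_0·(1 + Γ)/(1 − Γ) = 100·(0.286 − j0.364)/(1.71 + j0.364)

Z_L ≈ 11.7 − j23.7 Ω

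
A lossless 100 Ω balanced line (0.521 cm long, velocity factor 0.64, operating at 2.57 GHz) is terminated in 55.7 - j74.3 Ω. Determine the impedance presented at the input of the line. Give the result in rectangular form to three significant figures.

λ = v/f = 0.64·c / 2.57 GHz = 0.0747 m
βl = 2π·l/λ = 2π × 0.0697 = 25.1°
tan(βl) = tan(25.1°) = 0.469
Z_in = Z_0·(Z_L + jZ_0·tanβl)/(Z_0 + jZ_L·tanβl)
     = 100·(55.7 − j27.4)/(135 + j26.1)

Z_in ≈ 36 − j27.3 Ω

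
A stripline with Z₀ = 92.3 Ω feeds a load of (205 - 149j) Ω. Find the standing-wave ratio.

Γ = (Z_L − Z_0)/(Z_L + Z_0) = (112.7 − j149)/(297.3 − j149)
|Γ| = 187/333 = 0.562
VSWR = (1 + |Γ|)/(1 − |Γ|) = 1.56/0.438

VSWR ≈ 3.56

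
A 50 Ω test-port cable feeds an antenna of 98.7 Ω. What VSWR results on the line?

For a purely resistive load, VSWR = R_L/Z_0 or Z_0/R_L (whichever > 1) = 98.7/50

VSWR ≈ 1.97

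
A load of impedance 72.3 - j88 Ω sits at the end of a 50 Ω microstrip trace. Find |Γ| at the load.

Γ = (Z_L − Z_0)/(Z_L + Z_0) = (22.3 − j88)/(122.3 − j88)
|Γ| = 90.8/151

|Γ| ≈ 0.603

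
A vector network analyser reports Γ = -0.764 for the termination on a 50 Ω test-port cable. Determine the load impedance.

Z_L ≈ 6.69 Ω

Z_L = Z_0·(1 + Γ)/(1 − Γ) = 50·(0.236)/(1.76)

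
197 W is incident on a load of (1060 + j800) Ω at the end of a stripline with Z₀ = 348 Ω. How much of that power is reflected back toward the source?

P_reflected ≈ 86.2 W

|Γ| = |(712 + j800)/(1408 + j800)| = 0.661
|Γ|² = 0.437
P_refl = |Γ|²·P_inc = 86.2 W, P_del = (1 − |Γ|²)·P_inc = 111 W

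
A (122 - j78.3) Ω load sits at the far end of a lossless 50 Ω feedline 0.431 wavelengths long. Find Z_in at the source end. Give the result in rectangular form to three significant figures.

Z_in ≈ 110 + j81.3 Ω

βl = 2π × 0.431 = 155°
tan(βl) = tan(155°) = -0.463
Z_in = Z_0·(Z_L + jZ_0·tanβl)/(Z_0 + jZ_L·tanβl)
     = 50·(122 − j101)/(13.8 − j56.5)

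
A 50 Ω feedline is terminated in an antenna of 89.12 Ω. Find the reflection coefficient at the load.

Γ = (Z_L − Z_0)/(Z_L + Z_0) = (89.12 − 50)/(89.12 + 50) = 39.12/139.1

Γ = 0.281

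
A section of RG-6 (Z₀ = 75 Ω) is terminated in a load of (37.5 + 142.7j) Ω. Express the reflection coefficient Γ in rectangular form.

Γ = (Z_L − Z_0)/(Z_L + Z_0) = (-37.5 + j142.7)/(112.5 + j142.7)

Γ ≈ 0.489 + j0.648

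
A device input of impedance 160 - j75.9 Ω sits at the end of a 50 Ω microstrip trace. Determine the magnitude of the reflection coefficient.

Γ = (Z_L − Z_0)/(Z_L + Z_0) = (110 − j75.9)/(210 − j75.9)
|Γ| = 134/223

|Γ| ≈ 0.599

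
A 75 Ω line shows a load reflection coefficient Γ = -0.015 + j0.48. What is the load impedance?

Z_L = Z_0·(1 + Γ)/(1 − Γ) = 75·(0.985 + j0.48)/(1.01 − j0.48)

Z_L ≈ 45.8 + j57.1 Ω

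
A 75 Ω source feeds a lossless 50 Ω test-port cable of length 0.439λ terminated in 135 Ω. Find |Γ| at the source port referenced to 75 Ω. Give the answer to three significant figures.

βl = 2π × 0.439 = 158°
tan(βl) = -0.403
Z_in = Z_0·(Z_L + jZ_0·tanβl)/(Z_0 + jZ_L·tanβl) = 71.8 + j58 Ω
Γ_s = (Z_in − Z_s)/(Z_in + Z_s) = (-3.18 + j58)/(147 + j58), |Γ_s| = 0.368

|Γ| ≈ 0.368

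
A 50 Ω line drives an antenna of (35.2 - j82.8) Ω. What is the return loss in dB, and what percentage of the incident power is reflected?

RL ≈ 3 dB; 50.1% of incident power reflected

Γ = (-14.8 − j82.8)/(85.2 − j82.8), |Γ| = 0.708
RL = −20·log₁₀(0.708) = 3 dB
P_refl/P_inc = |Γ|² = 0.501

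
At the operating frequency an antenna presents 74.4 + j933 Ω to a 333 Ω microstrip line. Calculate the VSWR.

Γ = (Z_L − Z_0)/(Z_L + Z_0) = (-258.6 + j933)/(407.4 + j933)
|Γ| = 968/1020 = 0.951
VSWR = (1 + |Γ|)/(1 − |Γ|) = 1.95/0.049

VSWR ≈ 39.8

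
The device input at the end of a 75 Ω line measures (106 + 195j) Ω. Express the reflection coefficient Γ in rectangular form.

Γ ≈ 0.616 + j0.413

Γ = (Z_L − Z_0)/(Z_L + Z_0) = (31 + j195)/(181 + j195)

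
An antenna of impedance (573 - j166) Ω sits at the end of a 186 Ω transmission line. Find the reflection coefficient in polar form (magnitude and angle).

Γ ≈ 0.542 ∠ -10.9°

Γ = (Z_L − Z_0)/(Z_L + Z_0) = (387 − j166)/(759 − j166)
|Γ| = 421/777 = 0.542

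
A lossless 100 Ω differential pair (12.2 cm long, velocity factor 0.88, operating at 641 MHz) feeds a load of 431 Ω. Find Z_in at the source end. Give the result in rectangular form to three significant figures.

λ = v/f = 0.88·c / 641 MHz = 0.412 m
βl = 2π·l/λ = 2π × 0.296 = 107°
tan(βl) = tan(107°) = -3.35
Z_in = Z_0·(Z_L + jZ_0·tanβl)/(Z_0 + jZ_L·tanβl)
     = 100·(431 − j335)/(100 − j1440)

Z_in ≈ 25.2 + j28.1 Ω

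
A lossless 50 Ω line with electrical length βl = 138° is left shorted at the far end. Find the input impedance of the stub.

tan(βl) = -0.9
For a shorted stub, Z_in = jZ_0·tan(βl)

Z_in ≈ −j45 Ω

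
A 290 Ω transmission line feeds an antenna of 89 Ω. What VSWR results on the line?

For a purely resistive load, VSWR = R_L/Z_0 or Z_0/R_L (whichever > 1) = 290/89

VSWR ≈ 3.26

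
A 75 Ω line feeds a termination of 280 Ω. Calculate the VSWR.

VSWR ≈ 3.73

For a purely resistive load, VSWR = R_L/Z_0 or Z_0/R_L (whichever > 1) = 280/75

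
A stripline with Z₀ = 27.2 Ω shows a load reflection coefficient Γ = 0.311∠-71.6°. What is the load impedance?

Z_L ≈ 27.3 − j17.8 Ω

Z_L = Z_0·(1 + Γ)/(1 − Γ) = 27.2·(1.1 − j0.295)/(0.902 + j0.295)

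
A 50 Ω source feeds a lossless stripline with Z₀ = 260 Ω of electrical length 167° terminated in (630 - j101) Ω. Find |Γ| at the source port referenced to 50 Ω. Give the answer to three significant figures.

tan(βl) = -0.231
Z_in = Z_0·(Z_L + jZ_0·tanβl)/(Z_0 + jZ_L·tanβl) = 581 + j180 Ω
Γ_s = (Z_in − Z_s)/(Z_in + Z_s) = (531 + j180)/(631 + j180), |Γ_s| = 0.855

|Γ| ≈ 0.855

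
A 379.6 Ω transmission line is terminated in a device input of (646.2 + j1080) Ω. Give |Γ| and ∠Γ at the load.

Γ ≈ 0.747 ∠ 29.7°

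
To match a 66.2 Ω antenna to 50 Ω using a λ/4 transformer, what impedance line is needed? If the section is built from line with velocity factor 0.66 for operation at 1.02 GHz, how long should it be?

Z_qwt ≈ 57.5 Ω; length ≈ 4.85 cm

Z_qwt = √(Z_0·R_L) = √(50 × 66.2) = √3310
λ = 0.66·c/f = 0.194 m, so l = λ/4 = 0.0485 m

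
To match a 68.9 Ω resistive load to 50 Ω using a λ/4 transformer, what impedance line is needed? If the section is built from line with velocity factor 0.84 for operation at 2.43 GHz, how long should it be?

Z_qwt = √(Z_0·R_L) = √(50 × 68.9) = √3445
λ = 0.84·c/f = 0.104 m, so l = λ/4 = 0.0259 m

Z_qwt ≈ 58.7 Ω; length ≈ 2.59 cm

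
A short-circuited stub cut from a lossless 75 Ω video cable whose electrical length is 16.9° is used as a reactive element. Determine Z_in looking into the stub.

tan(βl) = 0.304
For a short-circuited stub, Z_in = jZ_0·tan(βl)

Z_in ≈ +j22.8 Ω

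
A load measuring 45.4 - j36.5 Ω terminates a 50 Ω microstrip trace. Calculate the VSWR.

VSWR ≈ 2.13

Γ = (Z_L − Z_0)/(Z_L + Z_0) = (-4.6 − j36.5)/(95.4 − j36.5)
|Γ| = 36.8/102 = 0.36
VSWR = (1 + |Γ|)/(1 − |Γ|) = 1.36/0.64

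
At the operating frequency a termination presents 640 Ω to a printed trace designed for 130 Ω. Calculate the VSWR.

For a purely resistive load, VSWR = R_L/Z_0 or Z_0/R_L (whichever > 1) = 640/130

VSWR ≈ 4.92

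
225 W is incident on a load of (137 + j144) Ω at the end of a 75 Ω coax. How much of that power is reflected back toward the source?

|Γ| = |(62 + j144)/(212 + j144)| = 0.612
|Γ|² = 0.374
P_refl = |Γ|²·P_inc = 84.2 W, P_del = (1 − |Γ|²)·P_inc = 141 W

P_reflected ≈ 84.2 W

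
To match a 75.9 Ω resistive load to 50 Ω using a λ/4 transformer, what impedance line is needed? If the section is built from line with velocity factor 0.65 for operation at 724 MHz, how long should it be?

Z_qwt = √(Z_0·R_L) = √(50 × 75.9) = √3795
λ = 0.65·c/f = 0.269 m, so l = λ/4 = 0.0673 m

Z_qwt ≈ 61.6 Ω; length ≈ 6.73 cm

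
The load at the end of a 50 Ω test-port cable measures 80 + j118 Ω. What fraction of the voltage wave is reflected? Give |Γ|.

|Γ| ≈ 0.693

Γ = (Z_L − Z_0)/(Z_L + Z_0) = (30 + j118)/(130 + j118)
|Γ| = 122/176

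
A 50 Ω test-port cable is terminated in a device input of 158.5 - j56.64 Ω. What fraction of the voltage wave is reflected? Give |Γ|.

Γ = (Z_L − Z_0)/(Z_L + Z_0) = (108.5 − j56.64)/(208.5 − j56.64)
|Γ| = 122/216

|Γ| ≈ 0.566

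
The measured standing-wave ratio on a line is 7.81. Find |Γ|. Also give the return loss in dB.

|Γ| = (S − 1)/(S + 1) = (7.81 − 1)/(7.81 + 1) = 6.81/8.81
RL = −20·log₁₀|Γ| = −20·log₁₀(0.773)

|Γ| ≈ 0.773; return loss ≈ 2.24 dB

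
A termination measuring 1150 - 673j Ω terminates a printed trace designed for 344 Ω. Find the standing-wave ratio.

VSWR ≈ 4.57

Γ = (Z_L − Z_0)/(Z_L + Z_0) = (806 − j673)/(1494 − j673)
|Γ| = 1050/1640 = 0.641
VSWR = (1 + |Γ|)/(1 − |Γ|) = 1.64/0.359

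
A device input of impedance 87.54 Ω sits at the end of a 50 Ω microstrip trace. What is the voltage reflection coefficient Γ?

Γ = 0.273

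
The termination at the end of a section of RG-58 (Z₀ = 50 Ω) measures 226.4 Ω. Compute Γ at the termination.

Γ = 0.638

Γ = (Z_L − Z_0)/(Z_L + Z_0) = (226.4 − 50)/(226.4 + 50) = 176.4/276.4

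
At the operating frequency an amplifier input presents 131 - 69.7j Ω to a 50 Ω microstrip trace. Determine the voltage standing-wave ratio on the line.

VSWR ≈ 3.45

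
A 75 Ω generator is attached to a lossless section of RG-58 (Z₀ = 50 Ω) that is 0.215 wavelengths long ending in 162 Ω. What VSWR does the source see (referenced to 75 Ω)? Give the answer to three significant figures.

VSWR ≈ 4.74

βl = 2π × 0.215 = 77.4°
tan(βl) = 4.47
Z_in = Z_0·(Z_L + jZ_0·tanβl)/(Z_0 + jZ_L·tanβl) = 16.1 − j10.1 Ω
Γ_s = (Z_in − Z_s)/(Z_in + Z_s) = (-58.9 − j10.1)/(91.1 − j10.1), |Γ_s| = 0.651
VSWR = (1 + |Γ_s|)/(1 − |Γ_s|)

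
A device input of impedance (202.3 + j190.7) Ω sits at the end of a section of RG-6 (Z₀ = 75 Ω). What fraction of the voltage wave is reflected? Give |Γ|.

|Γ| ≈ 0.681

Γ = (Z_L − Z_0)/(Z_L + Z_0) = (127.3 + j190.7)/(277.3 + j190.7)
|Γ| = 229/337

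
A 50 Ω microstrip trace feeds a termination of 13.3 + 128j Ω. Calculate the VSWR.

VSWR ≈ 28.6

Γ = (Z_L − Z_0)/(Z_L + Z_0) = (-36.7 + j128)/(63.3 + j128)
|Γ| = 133/143 = 0.932
VSWR = (1 + |Γ|)/(1 − |Γ|) = 1.93/0.0675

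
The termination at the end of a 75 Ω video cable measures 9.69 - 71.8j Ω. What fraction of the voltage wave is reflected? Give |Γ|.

Γ = (Z_L − Z_0)/(Z_L + Z_0) = (-65.31 − j71.8)/(84.69 − j71.8)
|Γ| = 97.1/111

|Γ| ≈ 0.874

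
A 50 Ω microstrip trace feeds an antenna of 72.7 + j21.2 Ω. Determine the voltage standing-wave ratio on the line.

VSWR ≈ 1.66

Γ = (Z_L − Z_0)/(Z_L + Z_0) = (22.7 + j21.2)/(122.7 + j21.2)
|Γ| = 31.1/125 = 0.249
VSWR = (1 + |Γ|)/(1 − |Γ|) = 1.25/0.751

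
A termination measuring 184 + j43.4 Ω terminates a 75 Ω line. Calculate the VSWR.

VSWR ≈ 2.62

Γ = (Z_L − Z_0)/(Z_L + Z_0) = (109 + j43.4)/(259 + j43.4)
|Γ| = 117/263 = 0.447
VSWR = (1 + |Γ|)/(1 − |Γ|) = 1.45/0.553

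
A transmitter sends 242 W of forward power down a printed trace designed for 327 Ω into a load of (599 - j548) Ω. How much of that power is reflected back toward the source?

|Γ| = |(272 − j548)/(926 − j548)| = 0.569
|Γ|² = 0.323
P_refl = |Γ|²·P_inc = 78.2 W, P_del = (1 − |Γ|²)·P_inc = 164 W

P_reflected ≈ 78.2 W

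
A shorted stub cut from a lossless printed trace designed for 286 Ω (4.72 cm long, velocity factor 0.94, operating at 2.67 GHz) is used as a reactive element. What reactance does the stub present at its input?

λ = v/f = 0.94·c / 2.67 GHz = 0.106 m
βl = 2π·l/λ = 2π × 0.447 = 161°
tan(βl) = -0.347
For a shorted stub, Z_in = jZ_0·tan(βl)

X_in ≈ -99.1 Ω (capacitive)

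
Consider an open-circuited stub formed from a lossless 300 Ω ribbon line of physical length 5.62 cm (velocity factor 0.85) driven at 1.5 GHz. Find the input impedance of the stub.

Z_in ≈ +j166 Ω

λ = v/f = 0.85·c / 1.5 GHz = 0.17 m
βl = 2π·l/λ = 2π × 0.331 = 119°
tan(βl) = -1.8
For an open-circuited stub, Z_in = −jZ_0·cot(βl) = −jZ_0/tan(βl)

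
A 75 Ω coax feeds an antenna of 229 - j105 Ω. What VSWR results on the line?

Γ = (Z_L − Z_0)/(Z_L + Z_0) = (154 − j105)/(304 − j105)
|Γ| = 186/322 = 0.58
VSWR = (1 + |Γ|)/(1 − |Γ|) = 1.58/0.42

VSWR ≈ 3.76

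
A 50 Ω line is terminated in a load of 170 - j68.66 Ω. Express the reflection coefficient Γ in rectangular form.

Γ ≈ 0.586 − j0.129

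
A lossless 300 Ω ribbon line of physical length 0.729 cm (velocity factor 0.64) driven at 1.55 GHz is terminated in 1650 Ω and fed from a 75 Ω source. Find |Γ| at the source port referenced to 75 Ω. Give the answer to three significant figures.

|Γ| ≈ 0.902

λ = v/f = 0.64·c / 1.55 GHz = 0.124 m
βl = 2π·l/λ = 2π × 0.0589 = 21.2°
tan(βl) = 0.388
Z_in = Z_0·(Z_L + jZ_0·tanβl)/(Z_0 + jZ_L·tanβl) = 342 − j613 Ω
Γ_s = (Z_in − Z_s)/(Z_in + Z_s) = (267 − j613)/(417 − j613), |Γ_s| = 0.902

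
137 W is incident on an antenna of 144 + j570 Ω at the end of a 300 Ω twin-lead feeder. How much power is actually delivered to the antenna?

|Γ| = |(-156 + j570)/(444 + j570)| = 0.818
|Γ|² = 0.669
P_refl = |Γ|²·P_inc = 91.7 W, P_del = (1 − |Γ|²)·P_inc = 45.3 W

P_delivered ≈ 45.3 W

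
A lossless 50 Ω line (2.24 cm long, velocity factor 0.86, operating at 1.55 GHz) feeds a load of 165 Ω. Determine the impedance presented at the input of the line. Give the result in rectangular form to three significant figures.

λ = v/f = 0.86·c / 1.55 GHz = 0.166 m
βl = 2π·l/λ = 2π × 0.135 = 48.4°
tan(βl) = tan(48.4°) = 1.13
Z_in = Z_0·(Z_L + jZ_0·tanβl)/(Z_0 + jZ_L·tanβl)
     = 50·(165 + j56.4)/(50 + j186)

Z_in ≈ 25.2 − j37.5 Ω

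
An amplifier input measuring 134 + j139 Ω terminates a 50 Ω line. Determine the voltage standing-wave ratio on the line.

VSWR ≈ 5.76

Γ = (Z_L − Z_0)/(Z_L + Z_0) = (84 + j139)/(184 + j139)
|Γ| = 162/231 = 0.704
VSWR = (1 + |Γ|)/(1 − |Γ|) = 1.7/0.296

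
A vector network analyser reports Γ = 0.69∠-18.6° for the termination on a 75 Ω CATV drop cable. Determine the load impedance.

Z_L ≈ 234 − j196 Ω

Z_L = Z_0·(1 + Γ)/(1 − Γ) = 75·(1.65 − j0.22)/(0.346 + j0.22)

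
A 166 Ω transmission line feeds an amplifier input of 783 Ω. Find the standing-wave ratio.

For a purely resistive load, VSWR = R_L/Z_0 or Z_0/R_L (whichever > 1) = 783/166

VSWR ≈ 4.72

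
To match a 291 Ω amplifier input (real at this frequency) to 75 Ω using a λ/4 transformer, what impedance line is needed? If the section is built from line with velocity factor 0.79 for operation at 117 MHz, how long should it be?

Z_qwt ≈ 148 Ω; length ≈ 50.6 cm

Z_qwt = √(Z_0·R_L) = √(75 × 291) = √21820
λ = 0.79·c/f = 2.03 m, so l = λ/4 = 0.506 m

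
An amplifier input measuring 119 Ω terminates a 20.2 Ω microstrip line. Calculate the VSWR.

VSWR ≈ 5.89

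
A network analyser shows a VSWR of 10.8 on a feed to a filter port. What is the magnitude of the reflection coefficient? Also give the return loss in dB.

|Γ| ≈ 0.831; return loss ≈ 1.61 dB

|Γ| = (S − 1)/(S + 1) = (10.8 − 1)/(10.8 + 1) = 9.8/11.8
RL = −20·log₁₀|Γ| = −20·log₁₀(0.831)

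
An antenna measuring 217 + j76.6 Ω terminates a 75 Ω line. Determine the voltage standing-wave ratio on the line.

Γ = (Z_L − Z_0)/(Z_L + Z_0) = (142 + j76.6)/(292 + j76.6)
|Γ| = 161/302 = 0.534
VSWR = (1 + |Γ|)/(1 − |Γ|) = 1.53/0.466

VSWR ≈ 3.3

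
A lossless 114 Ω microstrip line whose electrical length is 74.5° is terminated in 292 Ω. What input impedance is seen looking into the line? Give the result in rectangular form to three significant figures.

tan(βl) = tan(74.5°) = 3.61
Z_in = Z_0·(Z_L + jZ_0·tanβl)/(Z_0 + jZ_L·tanβl)
     = 114·(292 + j411)/(114 + j1050)

Z_in ≈ 47.4 − j26.5 Ω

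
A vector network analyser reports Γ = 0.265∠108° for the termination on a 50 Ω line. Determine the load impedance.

Z_L = Z_0·(1 + Γ)/(1 − Γ) = 50·(0.918 + j0.252)/(1.08 − j0.252)

Z_L ≈ 37.7 + j20.4 Ω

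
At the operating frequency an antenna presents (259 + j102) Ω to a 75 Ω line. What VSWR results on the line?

Γ = (Z_L − Z_0)/(Z_L + Z_0) = (184 + j102)/(334 + j102)
|Γ| = 210/349 = 0.602
VSWR = (1 + |Γ|)/(1 − |Γ|) = 1.6/0.398

VSWR ≈ 4.03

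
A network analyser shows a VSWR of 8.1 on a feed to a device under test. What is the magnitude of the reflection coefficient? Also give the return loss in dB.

|Γ| ≈ 0.78; return loss ≈ 2.16 dB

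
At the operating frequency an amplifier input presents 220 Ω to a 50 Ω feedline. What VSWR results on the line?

For a purely resistive load, VSWR = R_L/Z_0 or Z_0/R_L (whichever > 1) = 220/50

VSWR ≈ 4.4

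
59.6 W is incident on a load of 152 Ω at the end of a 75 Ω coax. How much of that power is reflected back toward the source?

Γ = (152 − 75)/(152 + 75) = 0.339
|Γ|² = 0.115
P_refl = |Γ|²·P_inc = 6.86 W, P_del = (1 − |Γ|²)·P_inc = 52.7 W

P_reflected ≈ 6.86 W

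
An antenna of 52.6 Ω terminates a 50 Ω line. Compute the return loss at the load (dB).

RL ≈ 31.9 dB

Γ = (52.6 − 50)/(52.6 + 50) = 0.0253
RL = −20·log₁₀|Γ| = −20·log₁₀(0.0253)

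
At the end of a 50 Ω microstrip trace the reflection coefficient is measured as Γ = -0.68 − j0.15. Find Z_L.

Z_L ≈ 9.05 − j5.27 Ω

Z_L = Z_0·(1 + Γ)/(1 − Γ) = 50·(0.32 − j0.15)/(1.68 + j0.15)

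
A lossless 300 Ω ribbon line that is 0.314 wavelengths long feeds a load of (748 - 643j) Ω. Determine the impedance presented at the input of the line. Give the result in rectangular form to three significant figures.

Z_in ≈ 96.3 + j194 Ω

βl = 2π × 0.314 = 113°
tan(βl) = tan(113°) = -2.35
Z_in = Z_0·(Z_L + jZ_0·tanβl)/(Z_0 + jZ_L·tanβl)
     = 300·(748 − j1350)/(-1210 − j1760)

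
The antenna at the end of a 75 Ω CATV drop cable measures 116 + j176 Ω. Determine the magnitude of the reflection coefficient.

Γ = (Z_L − Z_0)/(Z_L + Z_0) = (41 + j176)/(191 + j176)
|Γ| = 181/260

|Γ| ≈ 0.696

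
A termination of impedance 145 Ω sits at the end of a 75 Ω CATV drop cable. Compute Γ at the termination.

Γ = (Z_L − Z_0)/(Z_L + Z_0) = (145 − 75)/(145 + 75) = 70/220

Γ = 0.318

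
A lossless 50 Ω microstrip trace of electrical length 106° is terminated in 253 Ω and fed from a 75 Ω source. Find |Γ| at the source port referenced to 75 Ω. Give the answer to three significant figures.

tan(βl) = -3.49
Z_in = Z_0·(Z_L + jZ_0·tanβl)/(Z_0 + jZ_L·tanβl) = 10.7 + j13.7 Ω
Γ_s = (Z_in − Z_s)/(Z_in + Z_s) = (-64.3 + j13.7)/(85.7 + j13.7), |Γ_s| = 0.758

|Γ| ≈ 0.758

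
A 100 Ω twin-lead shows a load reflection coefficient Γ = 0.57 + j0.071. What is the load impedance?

Z_L = Z_0·(1 + Γ)/(1 − Γ) = 100·(1.57 + j0.071)/(0.43 − j0.071)

Z_L ≈ 353 + j74.8 Ω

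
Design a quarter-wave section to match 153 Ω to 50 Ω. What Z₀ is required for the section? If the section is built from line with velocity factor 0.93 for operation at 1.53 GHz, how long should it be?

Z_qwt ≈ 87.5 Ω; length ≈ 4.56 cm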